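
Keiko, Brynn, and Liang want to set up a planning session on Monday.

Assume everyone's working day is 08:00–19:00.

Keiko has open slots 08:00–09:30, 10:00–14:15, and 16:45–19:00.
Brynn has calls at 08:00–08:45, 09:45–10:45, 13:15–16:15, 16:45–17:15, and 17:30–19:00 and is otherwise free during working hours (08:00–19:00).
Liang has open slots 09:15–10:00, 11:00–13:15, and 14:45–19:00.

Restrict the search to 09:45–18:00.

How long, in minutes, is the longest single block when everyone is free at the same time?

135 minutes

Brynn free within 08:00–19:00: 08:45–09:45, 10:45–13:15, 16:15–16:45, 17:15–17:30.
Keiko ∩ Brynn: 08:45–09:30, 10:45–13:15, 17:15–17:30.
Keiko ∩ Brynn ∩ Liang: 09:15–09:30, 11:00–13:15, 17:15–17:30.
Restricted to 09:45–18:00: 11:00–13:15, 17:15–17:30.
Common window lengths: 135, 15 min; longest is 135.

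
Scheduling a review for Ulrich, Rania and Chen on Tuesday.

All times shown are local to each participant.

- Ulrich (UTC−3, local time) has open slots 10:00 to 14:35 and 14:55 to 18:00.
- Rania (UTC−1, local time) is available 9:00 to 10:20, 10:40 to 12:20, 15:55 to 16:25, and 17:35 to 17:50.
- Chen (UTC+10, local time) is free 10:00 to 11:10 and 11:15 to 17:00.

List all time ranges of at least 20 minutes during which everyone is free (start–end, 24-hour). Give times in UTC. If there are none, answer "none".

none

Ulrich → UTC: 13:00–17:35, 17:55–21:00.
Rania → UTC: 10:00–11:20, 11:40–13:20, 16:55–17:25, 18:35–18:50.
Chen → UTC: 00:00–01:10, 01:15–07:00.
Ulrich ∩ Rania: 13:00–13:20, 16:55–17:25, 18:35–18:50.
Ulrich ∩ Rania ∩ Chen: (none).
Windows ≥ 20 min: (none).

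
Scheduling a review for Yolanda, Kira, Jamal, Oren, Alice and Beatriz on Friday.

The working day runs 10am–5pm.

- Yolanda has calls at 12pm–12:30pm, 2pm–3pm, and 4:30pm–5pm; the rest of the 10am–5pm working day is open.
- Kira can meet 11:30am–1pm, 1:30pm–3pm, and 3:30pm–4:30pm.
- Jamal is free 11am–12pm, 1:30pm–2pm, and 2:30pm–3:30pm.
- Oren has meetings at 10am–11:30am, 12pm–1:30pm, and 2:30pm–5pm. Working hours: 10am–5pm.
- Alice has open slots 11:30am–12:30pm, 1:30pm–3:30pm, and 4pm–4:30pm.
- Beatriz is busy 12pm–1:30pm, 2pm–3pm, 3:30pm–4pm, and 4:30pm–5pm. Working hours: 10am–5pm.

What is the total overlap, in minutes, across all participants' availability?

Yolanda free within 10:00–17:00: 10:00–12:00, 12:30–14:00, 15:00–16:30.
Oren free within 10:00–17:00: 11:30–12:00, 13:30–14:30.
Beatriz free within 10:00–17:00: 10:00–12:00, 13:30–14:00, 15:00–15:30, 16:00–16:30.
Yolanda ∩ Kira: 11:30–12:00, 12:30–13:00, 13:30–14:00, 15:30–16:30.
Yolanda ∩ Kira ∩ Jamal: 11:30–12:00, 13:30–14:00.
Yolanda ∩ Kira ∩ Jamal ∩ Oren: 11:30–12:00, 13:30–14:00.
Yolanda ∩ Kira ∩ Jamal ∩ Oren ∩ Alice: 11:30–12:00, 13:30–14:00.
Yolanda ∩ Kira ∩ Jamal ∩ Oren ∩ Alice ∩ Beatriz: 11:30–12:00, 13:30–14:00.
Total common minutes: 30 + 30 = 60.

60 minutes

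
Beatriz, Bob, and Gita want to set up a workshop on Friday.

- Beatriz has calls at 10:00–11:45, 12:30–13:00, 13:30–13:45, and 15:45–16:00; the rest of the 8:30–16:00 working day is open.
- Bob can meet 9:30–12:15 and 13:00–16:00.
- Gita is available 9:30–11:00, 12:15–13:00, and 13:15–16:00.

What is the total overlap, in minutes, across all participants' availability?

Beatriz free within 08:30–16:00: 08:30–10:00, 11:45–12:30, 13:00–13:30, 13:45–15:45.
Beatriz ∩ Bob: 09:30–10:00, 11:45–12:15, 13:00–13:30, 13:45–15:45.
Beatriz ∩ Bob ∩ Gita: 09:30–10:00, 13:15–13:30, 13:45–15:45.
Total common minutes: 30 + 15 + 120 = 165.

165 minutes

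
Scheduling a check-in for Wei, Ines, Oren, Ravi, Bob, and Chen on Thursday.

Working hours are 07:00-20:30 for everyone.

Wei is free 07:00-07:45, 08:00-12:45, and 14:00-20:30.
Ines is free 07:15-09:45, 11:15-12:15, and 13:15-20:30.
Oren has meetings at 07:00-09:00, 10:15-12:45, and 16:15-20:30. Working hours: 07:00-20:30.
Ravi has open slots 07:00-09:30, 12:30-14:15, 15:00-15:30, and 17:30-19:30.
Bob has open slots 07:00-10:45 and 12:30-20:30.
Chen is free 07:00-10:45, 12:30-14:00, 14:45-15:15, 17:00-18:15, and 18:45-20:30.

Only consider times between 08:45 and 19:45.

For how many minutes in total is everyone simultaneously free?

45 minutes

Oren free within 07:00–20:30: 09:00–10:15, 12:45–16:15.
Wei ∩ Ines: 07:15–07:45, 08:00–09:45, 11:15–12:15, 14:00–20:30.
Wei ∩ Ines ∩ Oren: 09:00–09:45, 14:00–16:15.
Wei ∩ Ines ∩ Oren ∩ Ravi: 09:00–09:30, 14:00–14:15, 15:00–15:30.
Wei ∩ Ines ∩ Oren ∩ Ravi ∩ Bob: 09:00–09:30, 14:00–14:15, 15:00–15:30.
Wei ∩ Ines ∩ Oren ∩ Ravi ∩ Bob ∩ Chen: 09:00–09:30, 15:00–15:15.
Restricted to 08:45–19:45: 09:00–09:30, 15:00–15:15.
Total common minutes: 30 + 15 = 45.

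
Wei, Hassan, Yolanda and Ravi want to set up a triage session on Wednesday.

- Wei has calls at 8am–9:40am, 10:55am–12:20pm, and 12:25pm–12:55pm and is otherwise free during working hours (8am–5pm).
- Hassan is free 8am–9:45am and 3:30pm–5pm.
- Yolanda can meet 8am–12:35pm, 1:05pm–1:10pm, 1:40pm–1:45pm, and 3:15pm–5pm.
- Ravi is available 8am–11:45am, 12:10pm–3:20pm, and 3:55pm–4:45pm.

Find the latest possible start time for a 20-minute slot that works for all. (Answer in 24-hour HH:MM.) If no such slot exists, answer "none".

Wei free within 08:00–17:00: 09:40–10:55, 12:20–12:25, 12:55–17:00.
Wei ∩ Hassan: 09:40–09:45, 15:30–17:00.
Wei ∩ Hassan ∩ Yolanda: 09:40–09:45, 15:30–17:00.
Wei ∩ Hassan ∩ Yolanda ∩ Ravi: 09:40–09:45, 15:55–16:45.
Windows ≥ 20 min: 15:55–16:45.
Latest start in the last window 15:55–16:45 is 16:45 − 20 min = 16:25.

16:25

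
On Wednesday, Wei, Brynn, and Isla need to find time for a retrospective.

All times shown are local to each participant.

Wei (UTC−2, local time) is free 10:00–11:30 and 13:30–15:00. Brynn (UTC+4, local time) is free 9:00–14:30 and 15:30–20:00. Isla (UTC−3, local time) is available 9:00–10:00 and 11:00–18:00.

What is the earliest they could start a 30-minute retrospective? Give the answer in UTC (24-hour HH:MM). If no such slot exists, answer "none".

12:00

Wei → UTC: 12:00–13:30, 15:30–17:00.
Brynn → UTC: 05:00–10:30, 11:30–16:00.
Isla → UTC: 12:00–13:00, 14:00–21:00.
Wei ∩ Brynn: 12:00–13:30, 15:30–16:00.
Wei ∩ Brynn ∩ Isla: 12:00–13:00, 15:30–16:00.
Windows ≥ 30 min: 12:00–13:00, 15:30–16:00.
Earliest such window starts at 12:00.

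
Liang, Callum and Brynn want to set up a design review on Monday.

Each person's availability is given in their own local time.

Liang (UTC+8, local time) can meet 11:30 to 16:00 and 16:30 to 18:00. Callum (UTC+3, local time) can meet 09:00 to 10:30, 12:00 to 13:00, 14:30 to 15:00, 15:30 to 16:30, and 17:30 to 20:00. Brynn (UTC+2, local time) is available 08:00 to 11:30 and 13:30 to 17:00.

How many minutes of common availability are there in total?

120 minutes

Liang → UTC: 03:30–08:00, 08:30–10:00.
Callum → UTC: 06:00–07:30, 09:00–10:00, 11:30–12:00, 12:30–13:30, 14:30–17:00.
Brynn → UTC: 06:00–09:30, 11:30–15:00.
Liang ∩ Callum: 06:00–07:30, 09:00–10:00.
Liang ∩ Callum ∩ Brynn: 06:00–07:30, 09:00–09:30.
Total common minutes: 90 + 30 = 120.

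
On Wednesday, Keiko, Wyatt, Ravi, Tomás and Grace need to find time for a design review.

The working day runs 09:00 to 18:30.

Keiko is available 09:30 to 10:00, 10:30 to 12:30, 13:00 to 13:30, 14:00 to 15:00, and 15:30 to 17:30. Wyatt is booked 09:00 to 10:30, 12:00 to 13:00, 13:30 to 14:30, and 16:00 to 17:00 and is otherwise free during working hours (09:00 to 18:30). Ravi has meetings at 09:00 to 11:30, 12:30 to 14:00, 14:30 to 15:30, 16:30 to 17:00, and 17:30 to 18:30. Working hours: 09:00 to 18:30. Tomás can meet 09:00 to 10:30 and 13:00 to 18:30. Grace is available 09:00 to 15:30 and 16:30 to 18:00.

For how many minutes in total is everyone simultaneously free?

30 minutes

Wyatt free within 09:00–18:30: 10:30–12:00, 13:00–13:30, 14:30–16:00, 17:00–18:30.
Ravi free within 09:00–18:30: 11:30–12:30, 14:00–14:30, 15:30–16:30, 17:00–17:30.
Keiko ∩ Wyatt: 10:30–12:00, 13:00–13:30, 14:30–15:00, 15:30–16:00, 17:00–17:30.
Keiko ∩ Wyatt ∩ Ravi: 11:30–12:00, 15:30–16:00, 17:00–17:30.
Keiko ∩ Wyatt ∩ Ravi ∩ Tomás: 15:30–16:00, 17:00–17:30.
Keiko ∩ Wyatt ∩ Ravi ∩ Tomás ∩ Grace: 17:00–17:30.
Total common minutes: 30.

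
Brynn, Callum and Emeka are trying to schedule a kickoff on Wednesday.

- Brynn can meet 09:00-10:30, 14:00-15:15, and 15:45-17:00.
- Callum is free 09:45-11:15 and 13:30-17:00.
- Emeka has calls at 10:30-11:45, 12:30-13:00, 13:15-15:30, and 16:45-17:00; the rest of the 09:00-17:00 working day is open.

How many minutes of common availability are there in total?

Emeka free within 09:00–17:00: 09:00–10:30, 11:45–12:30, 13:00–13:15, 15:30–16:45.
Brynn ∩ Callum: 09:45–10:30, 14:00–15:15, 15:45–17:00.
Brynn ∩ Callum ∩ Emeka: 09:45–10:30, 15:45–16:45.
Total common minutes: 45 + 60 = 105.

105 minutes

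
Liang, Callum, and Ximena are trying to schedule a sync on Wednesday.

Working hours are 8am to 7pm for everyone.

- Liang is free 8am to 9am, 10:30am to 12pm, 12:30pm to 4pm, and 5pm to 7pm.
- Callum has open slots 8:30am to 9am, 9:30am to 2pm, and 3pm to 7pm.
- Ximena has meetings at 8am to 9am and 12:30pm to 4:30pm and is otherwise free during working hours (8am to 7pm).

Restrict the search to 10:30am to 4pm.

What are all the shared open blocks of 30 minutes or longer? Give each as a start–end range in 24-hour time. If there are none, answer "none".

Ximena free within 08:00–19:00: 09:00–12:30, 16:30–19:00.
Liang ∩ Callum: 08:30–09:00, 10:30–12:00, 12:30–14:00, 15:00–16:00, 17:00–19:00.
Liang ∩ Callum ∩ Ximena: 10:30–12:00, 17:00–19:00.
Restricted to 10:30–16:00: 10:30–12:00.
Windows ≥ 30 min: 10:30–12:00.

10:30–12:00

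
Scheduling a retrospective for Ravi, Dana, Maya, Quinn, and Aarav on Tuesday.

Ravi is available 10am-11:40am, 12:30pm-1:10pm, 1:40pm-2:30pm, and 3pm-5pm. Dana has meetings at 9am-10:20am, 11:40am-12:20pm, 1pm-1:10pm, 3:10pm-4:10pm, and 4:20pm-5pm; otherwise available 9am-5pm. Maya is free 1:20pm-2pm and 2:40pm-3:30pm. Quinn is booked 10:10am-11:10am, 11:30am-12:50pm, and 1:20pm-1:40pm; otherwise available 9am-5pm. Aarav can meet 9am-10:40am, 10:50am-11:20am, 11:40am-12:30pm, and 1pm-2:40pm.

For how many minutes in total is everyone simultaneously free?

20 minutes

Dana free within 09:00–17:00: 10:20–11:40, 12:20–13:00, 13:10–15:10, 16:10–16:20.
Quinn free within 09:00–17:00: 09:00–10:10, 11:10–11:30, 12:50–13:20, 13:40–17:00.
Ravi ∩ Dana: 10:20–11:40, 12:30–13:00, 13:40–14:30, 15:00–15:10, 16:10–16:20.
Ravi ∩ Dana ∩ Maya: 13:40–14:00, 15:00–15:10.
Ravi ∩ Dana ∩ Maya ∩ Quinn: 13:40–14:00, 15:00–15:10.
Ravi ∩ Dana ∩ Maya ∩ Quinn ∩ Aarav: 13:40–14:00.
Total common minutes: 20.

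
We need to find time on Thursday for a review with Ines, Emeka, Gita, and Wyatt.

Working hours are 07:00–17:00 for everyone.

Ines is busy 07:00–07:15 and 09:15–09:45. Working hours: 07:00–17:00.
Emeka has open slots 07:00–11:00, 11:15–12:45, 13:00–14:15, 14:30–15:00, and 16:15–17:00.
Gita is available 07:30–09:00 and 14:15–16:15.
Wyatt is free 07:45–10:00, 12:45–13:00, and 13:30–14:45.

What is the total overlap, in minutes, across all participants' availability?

90 minutes

Ines free within 07:00–17:00: 07:15–09:15, 09:45–17:00.
Ines ∩ Emeka: 07:15–09:15, 09:45–11:00, 11:15–12:45, 13:00–14:15, 14:30–15:00, 16:15–17:00.
Ines ∩ Emeka ∩ Gita: 07:30–09:00, 14:30–15:00.
Ines ∩ Emeka ∩ Gita ∩ Wyatt: 07:45–09:00, 14:30–14:45.
Total common minutes: 75 + 15 = 90.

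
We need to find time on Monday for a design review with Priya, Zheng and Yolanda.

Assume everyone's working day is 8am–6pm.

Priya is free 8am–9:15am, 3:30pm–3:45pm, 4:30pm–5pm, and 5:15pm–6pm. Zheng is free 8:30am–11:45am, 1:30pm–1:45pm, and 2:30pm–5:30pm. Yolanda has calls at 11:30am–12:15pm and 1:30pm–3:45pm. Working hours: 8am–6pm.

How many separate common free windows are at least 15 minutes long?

Yolanda free within 08:00–18:00: 08:00–11:30, 12:15–13:30, 15:45–18:00.
Priya ∩ Zheng: 08:30–09:15, 15:30–15:45, 16:30–17:00, 17:15–17:30.
Priya ∩ Zheng ∩ Yolanda: 08:30–09:15, 16:30–17:00, 17:15–17:30.
Windows ≥ 15 min: 08:30–09:15, 16:30–17:00, 17:15–17:30.
That's 3 windows.

3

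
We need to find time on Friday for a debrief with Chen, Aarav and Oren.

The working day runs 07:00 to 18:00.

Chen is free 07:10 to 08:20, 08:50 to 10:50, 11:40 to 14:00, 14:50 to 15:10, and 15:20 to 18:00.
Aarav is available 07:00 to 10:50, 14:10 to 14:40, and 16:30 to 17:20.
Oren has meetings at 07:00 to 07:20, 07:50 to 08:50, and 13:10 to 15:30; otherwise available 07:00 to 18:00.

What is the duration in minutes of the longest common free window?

Oren free within 07:00–18:00: 07:20–07:50, 08:50–13:10, 15:30–18:00.
Chen ∩ Aarav: 07:10–08:20, 08:50–10:50, 16:30–17:20.
Chen ∩ Aarav ∩ Oren: 07:20–07:50, 08:50–10:50, 16:30–17:20.
Common window lengths: 30, 120, 50 min; longest is 120.

120 minutes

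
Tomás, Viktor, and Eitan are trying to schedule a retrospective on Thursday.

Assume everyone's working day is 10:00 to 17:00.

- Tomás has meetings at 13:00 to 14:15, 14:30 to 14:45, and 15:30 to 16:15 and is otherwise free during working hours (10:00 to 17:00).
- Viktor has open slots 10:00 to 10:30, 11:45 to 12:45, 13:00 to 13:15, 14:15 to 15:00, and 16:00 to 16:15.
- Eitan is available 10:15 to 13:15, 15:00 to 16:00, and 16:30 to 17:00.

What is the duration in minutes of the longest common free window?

Tomás free within 10:00–17:00: 10:00–13:00, 14:15–14:30, 14:45–15:30, 16:15–17:00.
Tomás ∩ Viktor: 10:00–10:30, 11:45–12:45, 14:15–14:30, 14:45–15:00.
Tomás ∩ Viktor ∩ Eitan: 10:15–10:30, 11:45–12:45.
Common window lengths: 15, 60 min; longest is 60.

60 minutes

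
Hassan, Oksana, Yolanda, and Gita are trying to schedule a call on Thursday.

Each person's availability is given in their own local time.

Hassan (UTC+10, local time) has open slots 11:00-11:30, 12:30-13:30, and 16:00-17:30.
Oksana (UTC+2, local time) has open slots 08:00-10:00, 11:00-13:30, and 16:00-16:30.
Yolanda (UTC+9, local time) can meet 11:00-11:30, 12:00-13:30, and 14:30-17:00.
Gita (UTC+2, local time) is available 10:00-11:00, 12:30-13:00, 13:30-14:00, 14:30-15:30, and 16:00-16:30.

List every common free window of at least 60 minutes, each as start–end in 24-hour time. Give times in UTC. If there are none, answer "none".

none

Hassan → UTC: 01:00–01:30, 02:30–03:30, 06:00–07:30.
Oksana → UTC: 06:00–08:00, 09:00–11:30, 14:00–14:30.
Yolanda → UTC: 02:00–02:30, 03:00–04:30, 05:30–08:00.
Gita → UTC: 08:00–09:00, 10:30–11:00, 11:30–12:00, 12:30–13:30, 14:00–14:30.
Hassan ∩ Oksana: 06:00–07:30.
Hassan ∩ Oksana ∩ Yolanda: 06:00–07:30.
Hassan ∩ Oksana ∩ Yolanda ∩ Gita: (none).
Windows ≥ 60 min: (none).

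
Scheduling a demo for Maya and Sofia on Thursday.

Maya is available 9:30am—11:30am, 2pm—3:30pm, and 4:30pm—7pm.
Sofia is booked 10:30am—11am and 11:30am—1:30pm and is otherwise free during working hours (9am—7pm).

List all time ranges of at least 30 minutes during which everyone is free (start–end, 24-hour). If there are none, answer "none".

Sofia free within 09:00–19:00: 09:00–10:30, 11:00–11:30, 13:30–19:00.
Maya ∩ Sofia: 09:30–10:30, 11:00–11:30, 14:00–15:30, 16:30–19:00.
Windows ≥ 30 min: 09:30–10:30, 11:00–11:30, 14:00–15:30, 16:30–19:00.

09:30–10:30, 11:00–11:30, 14:00–15:30, 16:30–19:00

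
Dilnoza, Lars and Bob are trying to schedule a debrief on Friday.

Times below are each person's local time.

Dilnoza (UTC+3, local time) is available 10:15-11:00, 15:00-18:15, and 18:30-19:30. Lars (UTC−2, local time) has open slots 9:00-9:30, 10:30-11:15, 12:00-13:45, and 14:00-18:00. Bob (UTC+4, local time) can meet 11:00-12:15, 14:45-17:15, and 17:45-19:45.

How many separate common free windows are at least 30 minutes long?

2

Dilnoza → UTC: 07:15–08:00, 12:00–15:15, 15:30–16:30.
Lars → UTC: 11:00–11:30, 12:30–13:15, 14:00–15:45, 16:00–20:00.
Bob → UTC: 07:00–08:15, 10:45–13:15, 13:45–15:45.
Dilnoza ∩ Lars: 12:30–13:15, 14:00–15:15, 15:30–15:45, 16:00–16:30.
Dilnoza ∩ Lars ∩ Bob: 12:30–13:15, 14:00–15:15, 15:30–15:45.
Windows ≥ 30 min: 12:30–13:15, 14:00–15:15.
That's 2 windows.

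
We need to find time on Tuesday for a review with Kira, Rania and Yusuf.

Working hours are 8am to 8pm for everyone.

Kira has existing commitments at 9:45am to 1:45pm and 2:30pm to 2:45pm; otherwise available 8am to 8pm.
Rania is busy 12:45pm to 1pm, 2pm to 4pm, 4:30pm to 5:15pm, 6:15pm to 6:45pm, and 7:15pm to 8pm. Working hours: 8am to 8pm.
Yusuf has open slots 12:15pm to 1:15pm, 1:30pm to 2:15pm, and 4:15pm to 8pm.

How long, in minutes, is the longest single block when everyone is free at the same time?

Kira free within 08:00–20:00: 08:00–09:45, 13:45–14:30, 14:45–20:00.
Rania free within 08:00–20:00: 08:00–12:45, 13:00–14:00, 16:00–16:30, 17:15–18:15, 18:45–19:15.
Kira ∩ Rania: 08:00–09:45, 13:45–14:00, 16:00–16:30, 17:15–18:15, 18:45–19:15.
Kira ∩ Rania ∩ Yusuf: 13:45–14:00, 16:15–16:30, 17:15–18:15, 18:45–19:15.
Common window lengths: 15, 15, 60, 30 min; longest is 60.

60 minutes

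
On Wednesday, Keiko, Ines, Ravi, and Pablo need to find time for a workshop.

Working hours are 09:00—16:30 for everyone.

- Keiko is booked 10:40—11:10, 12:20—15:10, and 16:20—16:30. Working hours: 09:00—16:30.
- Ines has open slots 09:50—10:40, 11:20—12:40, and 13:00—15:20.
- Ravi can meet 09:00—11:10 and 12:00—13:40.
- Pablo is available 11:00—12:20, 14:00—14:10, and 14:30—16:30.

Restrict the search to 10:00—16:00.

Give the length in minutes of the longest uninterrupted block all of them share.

20 minutes

Keiko free within 09:00–16:30: 09:00–10:40, 11:10–12:20, 15:10–16:20.
Keiko ∩ Ines: 09:50–10:40, 11:20–12:20, 15:10–15:20.
Keiko ∩ Ines ∩ Ravi: 09:50–10:40, 12:00–12:20.
Keiko ∩ Ines ∩ Ravi ∩ Pablo: 12:00–12:20.
Restricted to 10:00–16:00: 12:00–12:20.
Single common window of 20 minutes.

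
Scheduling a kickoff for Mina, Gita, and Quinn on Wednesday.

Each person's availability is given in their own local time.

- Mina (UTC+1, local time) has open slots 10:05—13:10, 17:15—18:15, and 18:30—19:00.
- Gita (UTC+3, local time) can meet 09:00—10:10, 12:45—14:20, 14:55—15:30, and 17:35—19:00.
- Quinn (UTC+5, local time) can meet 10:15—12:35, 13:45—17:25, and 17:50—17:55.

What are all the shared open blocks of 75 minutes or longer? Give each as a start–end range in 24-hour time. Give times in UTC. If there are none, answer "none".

Mina → UTC: 09:05–12:10, 16:15–17:15, 17:30–18:00.
Gita → UTC: 06:00–07:10, 09:45–11:20, 11:55–12:30, 14:35–16:00.
Quinn → UTC: 05:15–07:35, 08:45–12:25, 12:50–12:55.
Mina ∩ Gita: 09:45–11:20, 11:55–12:10.
Mina ∩ Gita ∩ Quinn: 09:45–11:20, 11:55–12:10.
Windows ≥ 75 min: 09:45–11:20.

09:45–11:20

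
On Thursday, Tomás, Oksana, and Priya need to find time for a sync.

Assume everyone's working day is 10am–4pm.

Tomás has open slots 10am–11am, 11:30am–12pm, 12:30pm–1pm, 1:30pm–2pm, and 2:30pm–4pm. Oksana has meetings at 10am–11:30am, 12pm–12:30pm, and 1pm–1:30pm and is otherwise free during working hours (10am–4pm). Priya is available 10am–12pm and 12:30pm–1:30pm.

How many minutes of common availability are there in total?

60 minutes

Oksana free within 10:00–16:00: 11:30–12:00, 12:30–13:00, 13:30–16:00.
Tomás ∩ Oksana: 11:30–12:00, 12:30–13:00, 13:30–14:00, 14:30–16:00.
Tomás ∩ Oksana ∩ Priya: 11:30–12:00, 12:30–13:00.
Total common minutes: 30 + 30 = 60.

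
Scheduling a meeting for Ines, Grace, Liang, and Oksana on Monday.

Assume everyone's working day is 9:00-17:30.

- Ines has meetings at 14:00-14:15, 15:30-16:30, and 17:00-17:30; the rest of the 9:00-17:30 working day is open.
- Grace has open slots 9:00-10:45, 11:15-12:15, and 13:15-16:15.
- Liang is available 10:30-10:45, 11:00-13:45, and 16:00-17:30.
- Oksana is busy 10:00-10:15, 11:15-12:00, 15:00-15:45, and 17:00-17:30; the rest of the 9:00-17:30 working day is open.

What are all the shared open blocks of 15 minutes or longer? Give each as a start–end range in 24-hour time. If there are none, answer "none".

Ines free within 09:00–17:30: 09:00–14:00, 14:15–15:30, 16:30–17:00.
Oksana free within 09:00–17:30: 09:00–10:00, 10:15–11:15, 12:00–15:00, 15:45–17:00.
Ines ∩ Grace: 09:00–10:45, 11:15–12:15, 13:15–14:00, 14:15–15:30.
Ines ∩ Grace ∩ Liang: 10:30–10:45, 11:15–12:15, 13:15–13:45.
Ines ∩ Grace ∩ Liang ∩ Oksana: 10:30–10:45, 12:00–12:15, 13:15–13:45.
Windows ≥ 15 min: 10:30–10:45, 12:00–12:15, 13:15–13:45.

10:30–10:45, 12:00–12:15, 13:15–13:45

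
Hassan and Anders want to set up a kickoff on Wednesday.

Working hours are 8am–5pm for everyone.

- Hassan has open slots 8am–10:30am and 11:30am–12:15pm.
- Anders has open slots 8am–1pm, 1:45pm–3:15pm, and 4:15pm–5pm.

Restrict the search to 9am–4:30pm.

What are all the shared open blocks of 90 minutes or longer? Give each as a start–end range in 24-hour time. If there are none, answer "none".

Hassan ∩ Anders: 08:00–10:30, 11:30–12:15.
Restricted to 09:00–16:30: 09:00–10:30, 11:30–12:15.
Windows ≥ 90 min: 09:00–10:30.

09:00–10:30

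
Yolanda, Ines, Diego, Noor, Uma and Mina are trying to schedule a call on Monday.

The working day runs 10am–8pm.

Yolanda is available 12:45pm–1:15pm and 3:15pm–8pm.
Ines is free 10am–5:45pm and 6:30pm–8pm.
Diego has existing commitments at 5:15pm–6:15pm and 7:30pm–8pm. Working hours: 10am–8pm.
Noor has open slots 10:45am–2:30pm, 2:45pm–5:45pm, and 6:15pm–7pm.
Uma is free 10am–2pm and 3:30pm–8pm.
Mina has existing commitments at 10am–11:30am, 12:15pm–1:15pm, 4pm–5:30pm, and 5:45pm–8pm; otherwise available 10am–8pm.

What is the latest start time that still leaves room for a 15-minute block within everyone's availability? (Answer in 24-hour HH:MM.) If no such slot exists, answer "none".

15:45

Diego free within 10:00–20:00: 10:00–17:15, 18:15–19:30.
Mina free within 10:00–20:00: 11:30–12:15, 13:15–16:00, 17:30–17:45.
Yolanda ∩ Ines: 12:45–13:15, 15:15–17:45, 18:30–20:00.
Yolanda ∩ Ines ∩ Diego: 12:45–13:15, 15:15–17:15, 18:30–19:30.
Yolanda ∩ Ines ∩ Diego ∩ Noor: 12:45–13:15, 15:15–17:15, 18:30–19:00.
Yolanda ∩ Ines ∩ Diego ∩ Noor ∩ Uma: 12:45–13:15, 15:30–17:15, 18:30–19:00.
Yolanda ∩ Ines ∩ Diego ∩ Noor ∩ Uma ∩ Mina: 15:30–16:00.
Windows ≥ 15 min: 15:30–16:00.
Latest start in the last window 15:30–16:00 is 16:00 − 15 min = 15:45.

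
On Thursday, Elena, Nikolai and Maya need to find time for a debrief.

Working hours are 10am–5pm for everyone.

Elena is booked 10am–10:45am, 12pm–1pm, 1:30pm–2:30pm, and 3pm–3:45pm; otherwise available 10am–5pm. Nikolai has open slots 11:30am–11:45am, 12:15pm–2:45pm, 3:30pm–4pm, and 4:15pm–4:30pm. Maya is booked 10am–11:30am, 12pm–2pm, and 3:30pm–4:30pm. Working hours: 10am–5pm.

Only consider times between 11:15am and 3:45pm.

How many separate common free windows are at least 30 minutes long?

Elena free within 10:00–17:00: 10:45–12:00, 13:00–13:30, 14:30–15:00, 15:45–17:00.
Maya free within 10:00–17:00: 11:30–12:00, 14:00–15:30, 16:30–17:00.
Elena ∩ Nikolai: 11:30–11:45, 13:00–13:30, 14:30–14:45, 15:45–16:00, 16:15–16:30.
Elena ∩ Nikolai ∩ Maya: 11:30–11:45, 14:30–14:45.
Restricted to 11:15–15:45: 11:30–11:45, 14:30–14:45.
Windows ≥ 30 min: (none).
That's 0 windows.

0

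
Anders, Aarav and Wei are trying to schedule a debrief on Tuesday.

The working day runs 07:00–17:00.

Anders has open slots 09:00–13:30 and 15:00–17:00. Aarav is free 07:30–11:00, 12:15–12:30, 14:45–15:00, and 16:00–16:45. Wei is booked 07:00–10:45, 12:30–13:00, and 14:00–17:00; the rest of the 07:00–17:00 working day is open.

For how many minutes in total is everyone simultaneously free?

Wei free within 07:00–17:00: 10:45–12:30, 13:00–14:00.
Anders ∩ Aarav: 09:00–11:00, 12:15–12:30, 16:00–16:45.
Anders ∩ Aarav ∩ Wei: 10:45–11:00, 12:15–12:30.
Total common minutes: 15 + 15 = 30.

30 minutes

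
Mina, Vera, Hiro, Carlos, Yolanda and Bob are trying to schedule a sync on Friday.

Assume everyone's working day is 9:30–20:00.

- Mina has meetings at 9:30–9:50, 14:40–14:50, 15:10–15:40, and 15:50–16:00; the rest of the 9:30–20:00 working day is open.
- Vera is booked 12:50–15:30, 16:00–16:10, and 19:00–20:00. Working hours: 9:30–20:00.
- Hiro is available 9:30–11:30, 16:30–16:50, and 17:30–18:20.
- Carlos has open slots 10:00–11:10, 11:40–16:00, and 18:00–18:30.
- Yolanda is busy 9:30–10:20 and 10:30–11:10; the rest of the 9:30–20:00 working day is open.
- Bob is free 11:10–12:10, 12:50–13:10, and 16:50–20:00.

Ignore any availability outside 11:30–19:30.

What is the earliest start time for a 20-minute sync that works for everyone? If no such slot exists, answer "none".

18:00

Mina free within 09:30–20:00: 09:50–14:40, 14:50–15:10, 15:40–15:50, 16:00–20:00.
Vera free within 09:30–20:00: 09:30–12:50, 15:30–16:00, 16:10–19:00.
Yolanda free within 09:30–20:00: 10:20–10:30, 11:10–20:00.
Mina ∩ Vera: 09:50–12:50, 15:40–15:50, 16:10–19:00.
Mina ∩ Vera ∩ Hiro: 09:50–11:30, 16:30–16:50, 17:30–18:20.
Mina ∩ Vera ∩ Hiro ∩ Carlos: 10:00–11:10, 18:00–18:20.
Mina ∩ Vera ∩ Hiro ∩ Carlos ∩ Yolanda: 10:20–10:30, 18:00–18:20.
Mina ∩ Vera ∩ Hiro ∩ Carlos ∩ Yolanda ∩ Bob: 18:00–18:20.
Restricted to 11:30–19:30: 18:00–18:20.
Windows ≥ 20 min: 18:00–18:20.
Earliest such window starts at 18:00.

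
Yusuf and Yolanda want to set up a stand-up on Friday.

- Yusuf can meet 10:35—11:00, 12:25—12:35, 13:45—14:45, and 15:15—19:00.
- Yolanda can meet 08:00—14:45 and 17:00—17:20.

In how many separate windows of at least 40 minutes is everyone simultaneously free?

1

Yusuf ∩ Yolanda: 10:35–11:00, 12:25–12:35, 13:45–14:45, 17:00–17:20.
Windows ≥ 40 min: 13:45–14:45.
That's 1 window.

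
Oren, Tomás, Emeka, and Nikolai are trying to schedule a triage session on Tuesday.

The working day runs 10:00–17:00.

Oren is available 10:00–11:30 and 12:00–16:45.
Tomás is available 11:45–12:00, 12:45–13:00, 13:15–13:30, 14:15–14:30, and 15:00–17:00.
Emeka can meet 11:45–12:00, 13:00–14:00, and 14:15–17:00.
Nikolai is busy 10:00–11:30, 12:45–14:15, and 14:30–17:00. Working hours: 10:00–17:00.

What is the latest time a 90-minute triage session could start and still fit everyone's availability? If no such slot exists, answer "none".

Nikolai free within 10:00–17:00: 11:30–12:45, 14:15–14:30.
Oren ∩ Tomás: 12:45–13:00, 13:15–13:30, 14:15–14:30, 15:00–16:45.
Oren ∩ Tomás ∩ Emeka: 13:15–13:30, 14:15–14:30, 15:00–16:45.
Oren ∩ Tomás ∩ Emeka ∩ Nikolai: 14:15–14:30.
Windows ≥ 90 min: (none).

none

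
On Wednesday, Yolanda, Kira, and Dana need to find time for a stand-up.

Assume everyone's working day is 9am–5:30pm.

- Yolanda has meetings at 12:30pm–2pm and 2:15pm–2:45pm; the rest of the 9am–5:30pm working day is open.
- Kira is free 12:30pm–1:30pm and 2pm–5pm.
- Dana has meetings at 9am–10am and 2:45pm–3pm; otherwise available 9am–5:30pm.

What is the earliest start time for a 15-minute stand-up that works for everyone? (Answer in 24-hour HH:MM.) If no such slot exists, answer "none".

Yolanda free within 09:00–17:30: 09:00–12:30, 14:00–14:15, 14:45–17:30.
Dana free within 09:00–17:30: 10:00–14:45, 15:00–17:30.
Yolanda ∩ Kira: 14:00–14:15, 14:45–17:00.
Yolanda ∩ Kira ∩ Dana: 14:00–14:15, 15:00–17:00.
Windows ≥ 15 min: 14:00–14:15, 15:00–17:00.
Earliest such window starts at 14:00.

14:00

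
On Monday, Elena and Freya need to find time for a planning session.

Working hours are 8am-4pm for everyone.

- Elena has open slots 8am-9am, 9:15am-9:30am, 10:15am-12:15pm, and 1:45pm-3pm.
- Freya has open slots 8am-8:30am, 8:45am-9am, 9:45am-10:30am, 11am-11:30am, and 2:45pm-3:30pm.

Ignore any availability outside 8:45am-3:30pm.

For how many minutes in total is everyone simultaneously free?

75 minutes

Elena ∩ Freya: 08:00–08:30, 08:45–09:00, 10:15–10:30, 11:00–11:30, 14:45–15:00.
Restricted to 08:45–15:30: 08:45–09:00, 10:15–10:30, 11:00–11:30, 14:45–15:00.
Total common minutes: 15 + 15 + 30 + 15 = 75.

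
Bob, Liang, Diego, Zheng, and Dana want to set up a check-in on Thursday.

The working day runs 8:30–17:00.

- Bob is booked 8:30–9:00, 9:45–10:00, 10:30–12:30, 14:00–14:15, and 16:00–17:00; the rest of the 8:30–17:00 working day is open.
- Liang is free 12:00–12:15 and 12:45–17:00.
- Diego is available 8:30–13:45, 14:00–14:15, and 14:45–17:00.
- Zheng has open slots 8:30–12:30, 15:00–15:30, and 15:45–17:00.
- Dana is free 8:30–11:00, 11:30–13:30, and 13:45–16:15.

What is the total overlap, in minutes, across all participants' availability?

Bob free within 08:30–17:00: 09:00–09:45, 10:00–10:30, 12:30–14:00, 14:15–16:00.
Bob ∩ Liang: 12:45–14:00, 14:15–16:00.
Bob ∩ Liang ∩ Diego: 12:45–13:45, 14:45–16:00.
Bob ∩ Liang ∩ Diego ∩ Zheng: 15:00–15:30, 15:45–16:00.
Bob ∩ Liang ∩ Diego ∩ Zheng ∩ Dana: 15:00–15:30, 15:45–16:00.
Total common minutes: 30 + 15 = 45.

45 minutes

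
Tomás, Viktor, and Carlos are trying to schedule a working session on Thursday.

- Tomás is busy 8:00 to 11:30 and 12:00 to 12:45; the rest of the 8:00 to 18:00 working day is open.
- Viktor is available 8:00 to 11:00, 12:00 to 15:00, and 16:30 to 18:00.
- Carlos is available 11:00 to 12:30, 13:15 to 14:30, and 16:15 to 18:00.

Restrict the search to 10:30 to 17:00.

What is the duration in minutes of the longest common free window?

Tomás free within 08:00–18:00: 11:30–12:00, 12:45–18:00.
Tomás ∩ Viktor: 12:45–15:00, 16:30–18:00.
Tomás ∩ Viktor ∩ Carlos: 13:15–14:30, 16:30–18:00.
Restricted to 10:30–17:00: 13:15–14:30, 16:30–17:00.
Common window lengths: 75, 30 min; longest is 75.

75 minutes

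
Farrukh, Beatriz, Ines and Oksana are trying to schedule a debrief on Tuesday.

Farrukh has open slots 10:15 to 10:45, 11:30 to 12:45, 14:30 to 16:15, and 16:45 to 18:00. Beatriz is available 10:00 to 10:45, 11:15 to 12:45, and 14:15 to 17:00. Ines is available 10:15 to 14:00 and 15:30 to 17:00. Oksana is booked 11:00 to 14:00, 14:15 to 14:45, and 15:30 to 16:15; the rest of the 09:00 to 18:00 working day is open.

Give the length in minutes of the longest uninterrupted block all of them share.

Oksana free within 09:00–18:00: 09:00–11:00, 14:00–14:15, 14:45–15:30, 16:15–18:00.
Farrukh ∩ Beatriz: 10:15–10:45, 11:30–12:45, 14:30–16:15, 16:45–17:00.
Farrukh ∩ Beatriz ∩ Ines: 10:15–10:45, 11:30–12:45, 15:30–16:15, 16:45–17:00.
Farrukh ∩ Beatriz ∩ Ines ∩ Oksana: 10:15–10:45, 16:45–17:00.
Common window lengths: 30, 15 min; longest is 30.

30 minutes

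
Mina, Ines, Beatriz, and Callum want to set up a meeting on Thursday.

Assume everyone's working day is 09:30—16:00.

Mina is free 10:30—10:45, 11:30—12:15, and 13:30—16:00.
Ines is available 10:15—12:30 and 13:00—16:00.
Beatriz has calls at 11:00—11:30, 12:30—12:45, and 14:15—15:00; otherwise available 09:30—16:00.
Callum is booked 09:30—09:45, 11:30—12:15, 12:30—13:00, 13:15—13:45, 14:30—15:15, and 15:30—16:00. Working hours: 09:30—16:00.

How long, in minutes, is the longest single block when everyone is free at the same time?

Beatriz free within 09:30–16:00: 09:30–11:00, 11:30–12:30, 12:45–14:15, 15:00–16:00.
Callum free within 09:30–16:00: 09:45–11:30, 12:15–12:30, 13:00–13:15, 13:45–14:30, 15:15–15:30.
Mina ∩ Ines: 10:30–10:45, 11:30–12:15, 13:30–16:00.
Mina ∩ Ines ∩ Beatriz: 10:30–10:45, 11:30–12:15, 13:30–14:15, 15:00–16:00.
Mina ∩ Ines ∩ Beatriz ∩ Callum: 10:30–10:45, 13:45–14:15, 15:15–15:30.
Common window lengths: 15, 30, 15 min; longest is 30.

30 minutes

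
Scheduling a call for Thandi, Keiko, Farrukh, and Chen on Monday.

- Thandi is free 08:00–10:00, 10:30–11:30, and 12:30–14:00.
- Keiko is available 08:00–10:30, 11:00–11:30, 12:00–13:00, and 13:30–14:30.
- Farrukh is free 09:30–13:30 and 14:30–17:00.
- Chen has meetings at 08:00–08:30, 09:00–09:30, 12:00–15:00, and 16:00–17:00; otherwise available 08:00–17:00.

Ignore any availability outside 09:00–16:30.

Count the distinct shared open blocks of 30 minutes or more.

Chen free within 08:00–17:00: 08:30–09:00, 09:30–12:00, 15:00–16:00.
Thandi ∩ Keiko: 08:00–10:00, 11:00–11:30, 12:30–13:00, 13:30–14:00.
Thandi ∩ Keiko ∩ Farrukh: 09:30–10:00, 11:00–11:30, 12:30–13:00.
Thandi ∩ Keiko ∩ Farrukh ∩ Chen: 09:30–10:00, 11:00–11:30.
Restricted to 09:00–16:30: 09:30–10:00, 11:00–11:30.
Windows ≥ 30 min: 09:30–10:00, 11:00–11:30.
That's 2 windows.

2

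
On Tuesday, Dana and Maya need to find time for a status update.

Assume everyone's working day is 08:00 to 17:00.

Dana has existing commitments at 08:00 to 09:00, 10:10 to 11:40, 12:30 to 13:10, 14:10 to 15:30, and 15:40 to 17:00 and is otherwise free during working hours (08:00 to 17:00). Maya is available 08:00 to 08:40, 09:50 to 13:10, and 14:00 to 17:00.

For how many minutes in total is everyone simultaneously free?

90 minutes

Dana free within 08:00–17:00: 09:00–10:10, 11:40–12:30, 13:10–14:10, 15:30–15:40.
Dana ∩ Maya: 09:50–10:10, 11:40–12:30, 14:00–14:10, 15:30–15:40.
Total common minutes: 20 + 50 + 10 + 10 = 90.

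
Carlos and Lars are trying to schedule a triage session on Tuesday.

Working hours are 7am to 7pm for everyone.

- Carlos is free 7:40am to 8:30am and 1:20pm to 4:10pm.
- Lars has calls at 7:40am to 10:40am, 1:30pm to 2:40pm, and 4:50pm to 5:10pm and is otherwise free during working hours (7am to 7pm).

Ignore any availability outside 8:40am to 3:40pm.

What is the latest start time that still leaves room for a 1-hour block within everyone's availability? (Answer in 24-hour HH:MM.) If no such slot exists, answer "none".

Lars free within 07:00–19:00: 07:00–07:40, 10:40–13:30, 14:40–16:50, 17:10–19:00.
Carlos ∩ Lars: 13:20–13:30, 14:40–16:10.
Restricted to 08:40–15:40: 13:20–13:30, 14:40–15:40.
Windows ≥ 60 min: 14:40–15:40.
Latest start in the last window 14:40–15:40 is 15:40 − 60 min = 14:40.

14:40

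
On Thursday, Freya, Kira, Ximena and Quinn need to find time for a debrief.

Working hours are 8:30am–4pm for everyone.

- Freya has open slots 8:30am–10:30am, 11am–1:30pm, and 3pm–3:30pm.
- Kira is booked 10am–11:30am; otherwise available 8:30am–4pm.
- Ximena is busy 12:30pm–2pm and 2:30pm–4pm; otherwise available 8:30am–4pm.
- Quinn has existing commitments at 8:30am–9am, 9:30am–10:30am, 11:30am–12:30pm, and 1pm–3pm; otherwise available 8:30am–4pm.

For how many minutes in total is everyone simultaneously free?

30 minutes

Kira free within 08:30–16:00: 08:30–10:00, 11:30–16:00.
Ximena free within 08:30–16:00: 08:30–12:30, 14:00–14:30.
Quinn free within 08:30–16:00: 09:00–09:30, 10:30–11:30, 12:30–13:00, 15:00–16:00.
Freya ∩ Kira: 08:30–10:00, 11:30–13:30, 15:00–15:30.
Freya ∩ Kira ∩ Ximena: 08:30–10:00, 11:30–12:30.
Freya ∩ Kira ∩ Ximena ∩ Quinn: 09:00–09:30.
Total common minutes: 30.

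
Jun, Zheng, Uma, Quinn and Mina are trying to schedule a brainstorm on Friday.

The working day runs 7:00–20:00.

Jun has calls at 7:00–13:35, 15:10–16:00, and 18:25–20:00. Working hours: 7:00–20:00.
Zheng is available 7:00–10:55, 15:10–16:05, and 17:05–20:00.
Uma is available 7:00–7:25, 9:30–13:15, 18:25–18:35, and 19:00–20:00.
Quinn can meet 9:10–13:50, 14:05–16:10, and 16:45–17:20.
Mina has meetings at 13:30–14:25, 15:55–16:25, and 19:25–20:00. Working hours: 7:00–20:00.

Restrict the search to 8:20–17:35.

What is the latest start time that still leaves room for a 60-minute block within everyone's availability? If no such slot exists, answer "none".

Jun free within 07:00–20:00: 13:35–15:10, 16:00–18:25.
Mina free within 07:00–20:00: 07:00–13:30, 14:25–15:55, 16:25–19:25.
Jun ∩ Zheng: 16:00–16:05, 17:05–18:25.
Jun ∩ Zheng ∩ Uma: (none).
Jun ∩ Zheng ∩ Uma ∩ Quinn: (none).
Jun ∩ Zheng ∩ Uma ∩ Quinn ∩ Mina: (none).
Restricted to 08:20–17:35: (none).
Windows ≥ 60 min: (none).

none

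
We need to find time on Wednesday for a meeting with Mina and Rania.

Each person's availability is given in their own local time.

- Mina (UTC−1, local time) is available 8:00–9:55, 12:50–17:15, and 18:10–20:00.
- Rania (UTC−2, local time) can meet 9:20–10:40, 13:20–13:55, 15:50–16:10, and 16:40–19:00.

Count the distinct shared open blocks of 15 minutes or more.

Mina → UTC: 09:00–10:55, 13:50–18:15, 19:10–21:00.
Rania → UTC: 11:20–12:40, 15:20–15:55, 17:50–18:10, 18:40–21:00.
Mina ∩ Rania: 15:20–15:55, 17:50–18:10, 19:10–21:00.
Windows ≥ 15 min: 15:20–15:55, 17:50–18:10, 19:10–21:00.
That's 3 windows.

3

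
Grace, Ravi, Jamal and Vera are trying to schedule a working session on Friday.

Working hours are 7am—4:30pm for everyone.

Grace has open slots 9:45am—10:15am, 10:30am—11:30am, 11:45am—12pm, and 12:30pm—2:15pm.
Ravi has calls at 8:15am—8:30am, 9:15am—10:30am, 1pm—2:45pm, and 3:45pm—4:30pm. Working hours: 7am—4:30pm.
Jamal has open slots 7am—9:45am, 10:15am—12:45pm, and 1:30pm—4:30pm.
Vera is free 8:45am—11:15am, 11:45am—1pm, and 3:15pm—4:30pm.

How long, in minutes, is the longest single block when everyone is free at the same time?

45 minutes

Ravi free within 07:00–16:30: 07:00–08:15, 08:30–09:15, 10:30–13:00, 14:45–15:45.
Grace ∩ Ravi: 10:30–11:30, 11:45–12:00, 12:30–13:00.
Grace ∩ Ravi ∩ Jamal: 10:30–11:30, 11:45–12:00, 12:30–12:45.
Grace ∩ Ravi ∩ Jamal ∩ Vera: 10:30–11:15, 11:45–12:00, 12:30–12:45.
Common window lengths: 45, 15, 15 min; longest is 45.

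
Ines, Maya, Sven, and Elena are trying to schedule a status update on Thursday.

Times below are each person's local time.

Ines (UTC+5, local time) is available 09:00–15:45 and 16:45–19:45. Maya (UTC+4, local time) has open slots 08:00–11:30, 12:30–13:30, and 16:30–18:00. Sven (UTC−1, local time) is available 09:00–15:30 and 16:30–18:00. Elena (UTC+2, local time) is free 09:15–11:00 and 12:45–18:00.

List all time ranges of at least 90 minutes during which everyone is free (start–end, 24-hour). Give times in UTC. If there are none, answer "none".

Ines → UTC: 04:00–10:45, 11:45–14:45.
Maya → UTC: 04:00–07:30, 08:30–09:30, 12:30–14:00.
Sven → UTC: 10:00–16:30, 17:30–19:00.
Elena → UTC: 07:15–09:00, 10:45–16:00.
Ines ∩ Maya: 04:00–07:30, 08:30–09:30, 12:30–14:00.
Ines ∩ Maya ∩ Sven: 12:30–14:00.
Ines ∩ Maya ∩ Sven ∩ Elena: 12:30–14:00.
Windows ≥ 90 min: 12:30–14:00.

12:30–14:00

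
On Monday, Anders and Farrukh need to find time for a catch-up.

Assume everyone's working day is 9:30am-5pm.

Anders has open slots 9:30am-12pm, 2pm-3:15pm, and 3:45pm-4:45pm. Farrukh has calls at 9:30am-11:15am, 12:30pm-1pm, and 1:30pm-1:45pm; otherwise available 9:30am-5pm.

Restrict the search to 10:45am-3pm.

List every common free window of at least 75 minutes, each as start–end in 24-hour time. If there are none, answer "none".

Farrukh free within 09:30–17:00: 11:15–12:30, 13:00–13:30, 13:45–17:00.
Anders ∩ Farrukh: 11:15–12:00, 14:00–15:15, 15:45–16:45.
Restricted to 10:45–15:00: 11:15–12:00, 14:00–15:00.
Windows ≥ 75 min: (none).

none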